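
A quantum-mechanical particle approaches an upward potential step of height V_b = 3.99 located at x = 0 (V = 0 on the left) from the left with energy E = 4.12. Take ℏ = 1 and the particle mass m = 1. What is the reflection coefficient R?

R = 0.488

The wavenumbers are k₁ = √(2mE)/ℏ = 2.871 on the left and k₂ = √(2m(E − V_b))/ℏ = 0.5099 on the right.
Matching ψ and ψ′ at x = 0 gives r = (k₁ − k₂)/(k₁ + k₂), so R = r² = 0.4877 and T = 1 − R = 0.5123.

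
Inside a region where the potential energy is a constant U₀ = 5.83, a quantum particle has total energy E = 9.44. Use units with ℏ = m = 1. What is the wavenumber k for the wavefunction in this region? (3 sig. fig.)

k = 2.69

With E > U₀ the solution is oscillatory, ψ ∝ e^{±ikx} with k = √(2m(E − U₀))/ℏ.
k = √(2 × 1 × 3.61) = 2.687.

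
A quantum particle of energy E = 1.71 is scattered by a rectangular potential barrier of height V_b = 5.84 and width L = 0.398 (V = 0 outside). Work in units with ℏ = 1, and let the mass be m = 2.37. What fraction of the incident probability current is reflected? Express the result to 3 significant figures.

Since E < V_b the interior solution is evanescent with decay constant κ = √(2m(V_b − E))/ℏ = 4.424.
κL = 1.761, sinh(κL) = 2.823.
Matching ψ, ψ′ at both faces gives T = [1 + V_b² sinh²(κL) / (4E(V_b − E))]⁻¹ = 1/10.62 = 0.0941.
R = 1 − T = 0.906.

R = 0.906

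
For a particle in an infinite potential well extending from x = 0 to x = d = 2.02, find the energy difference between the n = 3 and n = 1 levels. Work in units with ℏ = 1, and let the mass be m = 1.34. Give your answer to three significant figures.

ΔE = 7.22

E_n = n²π²ℏ²/(2md²), so ΔE = (3² − 1²) π²ℏ²/(2md²).
ΔE = 8 × π² / (2 × 1.34 × 2.02²) = 7.220.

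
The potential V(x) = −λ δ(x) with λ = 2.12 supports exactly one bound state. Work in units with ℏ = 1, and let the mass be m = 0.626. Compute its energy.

E = -1.41

The bound state is ψ(x) = √κ e^{−κ|x|}. The derivative jump ψ'(0⁺) − ψ'(0⁻) = −(2mλ/ℏ²)ψ(0) fixes κ = mλ/ℏ² = 1.327.
Then E = −ℏ²κ²/(2m) = −mλ²/(2ℏ²) = -1.407.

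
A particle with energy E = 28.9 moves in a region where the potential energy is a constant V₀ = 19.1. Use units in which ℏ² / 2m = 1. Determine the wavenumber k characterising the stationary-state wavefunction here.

With E > V₀ the solution is oscillatory, ψ ∝ e^{±ikx} with k = √(2m(E − V₀))/ℏ.
k = √(2 × 0.5 × 9.8) = 3.130.

k = 3.13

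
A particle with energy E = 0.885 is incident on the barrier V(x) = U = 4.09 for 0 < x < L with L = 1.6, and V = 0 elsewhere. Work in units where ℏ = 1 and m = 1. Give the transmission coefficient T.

T = 0.000822

Since E < U the interior solution is evanescent with decay constant κ = √(2m(U − E))/ℏ = 2.532.
κL = 4.051, sinh(κL) = 28.72.
The exact tunnelling result is T⁻¹ = 1 + U² sinh²(κL) / [4E(U − E)] = 1217, so T = 0.000822.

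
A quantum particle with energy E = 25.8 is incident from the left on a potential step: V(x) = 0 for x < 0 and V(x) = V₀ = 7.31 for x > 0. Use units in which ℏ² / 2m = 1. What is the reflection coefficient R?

R = 0.00690

On each side the TISE gives plane waves with k = √(2m(E − V))/ℏ: k₁ = √(2·½·25.8) = 5.079, k₂ = √(2·½·18.49) = 4.300.
Continuity of ψ and ψ′ at the step yields the reflection amplitude r = (k₁ − k₂)/(k₁ + k₂) = 0.08309; thus R = |r|² = 0.006905, T = 0.9931.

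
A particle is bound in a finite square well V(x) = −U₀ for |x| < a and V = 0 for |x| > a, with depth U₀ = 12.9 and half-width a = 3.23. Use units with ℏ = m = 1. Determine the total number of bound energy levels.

The dimensionless depth is z₀ = a√(2mU₀)/ℏ = 3.23 × √(25.80) = 16.41.
The even/odd transcendental equations gain one root per π/2 in z₀, giving N = 1 + ⌊2z₀/π⌋ = 1 + ⌊10.44⌋ = 11.

N = 11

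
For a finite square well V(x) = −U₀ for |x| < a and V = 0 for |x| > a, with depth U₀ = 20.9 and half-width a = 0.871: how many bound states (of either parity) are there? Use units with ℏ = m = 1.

N = 4

The dimensionless depth is z₀ = a√(2mU₀)/ℏ = 0.871 × √(41.80) = 5.631.
A new bound state (alternating even/odd) appears each time z₀ passes a multiple of π/2, so N = ⌊2z₀/π⌋ + 1 = ⌊3.585⌋ + 1 = 4.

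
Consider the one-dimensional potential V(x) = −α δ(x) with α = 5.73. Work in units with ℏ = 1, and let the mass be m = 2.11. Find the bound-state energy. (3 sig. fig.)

E = -34.6

The bound state is ψ(x) = √κ e^{−κ|x|}. The derivative jump ψ'(0⁺) − ψ'(0⁻) = −(2mα/ℏ²)ψ(0) fixes κ = mα/ℏ² = 12.09.
Then E = −ℏ²κ²/(2m) = −mα²/(2ℏ²) = -34.64.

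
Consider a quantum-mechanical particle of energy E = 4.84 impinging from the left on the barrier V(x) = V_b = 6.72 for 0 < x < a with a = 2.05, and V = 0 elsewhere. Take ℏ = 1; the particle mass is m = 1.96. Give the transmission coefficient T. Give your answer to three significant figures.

T = 0.0000473

E < V_b: inside the barrier ψ ∝ e^{±κx} with κ = √(2m(V_b − E))/ℏ = 2.715.
κa = 5.565, sinh(κa) = 130.6.
Matching ψ, ψ′ at both faces gives T = [1 + V_b² sinh²(κa) / (4E(V_b − E))]⁻¹ = 1/21160 = 0.0000473.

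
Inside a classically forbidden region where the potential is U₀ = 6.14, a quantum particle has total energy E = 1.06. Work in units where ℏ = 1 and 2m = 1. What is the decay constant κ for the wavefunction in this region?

Since E < U₀ the TISE in this region is ψ'' = κ²ψ with κ = √(2m(U₀ − E))/ℏ.
κ = √(2 × 0.5 × 5.08) = 2.254.

κ = 2.25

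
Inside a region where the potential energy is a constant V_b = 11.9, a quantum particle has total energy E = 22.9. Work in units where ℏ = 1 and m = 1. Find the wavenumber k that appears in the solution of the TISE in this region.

With E > V_b the solution is oscillatory, ψ ∝ e^{±ikx} with k = √(2m(E − V_b))/ℏ.
k = √(2 × 1 × 11) = 4.690.

k = 4.69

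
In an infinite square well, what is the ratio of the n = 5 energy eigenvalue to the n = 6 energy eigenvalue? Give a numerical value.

Since E_n ∝ n², the ratio is (5/6)² = 0.694444.

0.694444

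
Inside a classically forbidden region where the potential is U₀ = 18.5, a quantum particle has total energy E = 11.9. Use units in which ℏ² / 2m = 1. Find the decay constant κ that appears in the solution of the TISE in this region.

κ = 2.57

Since E < U₀ the TISE in this region is ψ'' = κ²ψ with κ = √(2m(U₀ − E))/ℏ.
κ = √(2 × 0.5 × 6.6) = 2.569.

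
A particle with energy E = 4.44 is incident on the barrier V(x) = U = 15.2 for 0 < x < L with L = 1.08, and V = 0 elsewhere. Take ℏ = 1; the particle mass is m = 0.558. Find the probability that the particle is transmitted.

T = 0.00186

E < U: inside the barrier ψ ∝ e^{±κx} with κ = √(2m(U − E))/ℏ = 3.465.
κL = 3.743, sinh(κL) = 21.09.
The exact tunnelling result is T⁻¹ = 1 + U² sinh²(κL) / [4E(U − E)] = 538.7, so T = 0.00186.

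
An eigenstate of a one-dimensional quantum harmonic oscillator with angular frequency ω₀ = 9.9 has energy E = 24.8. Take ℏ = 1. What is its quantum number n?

n = 2

E_n = ℏω₀(n + ½) ⇒ n = E/(ℏω₀) − ½ = 24.8/9.9 − 0.5 = 2.005 → n = 2.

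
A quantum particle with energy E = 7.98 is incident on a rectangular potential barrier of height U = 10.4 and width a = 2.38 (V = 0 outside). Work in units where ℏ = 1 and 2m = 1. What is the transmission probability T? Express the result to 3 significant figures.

T = 0.00174

E < U: inside the barrier ψ ∝ e^{±κx} with κ = √(2m(U − E))/ℏ = 1.556.
κa = 3.702, sinh(κa) = 20.26.
Matching ψ, ψ′ at both faces gives T = [1 + U² sinh²(κa) / (4E(U − E))]⁻¹ = 1/575.7 = 0.00174.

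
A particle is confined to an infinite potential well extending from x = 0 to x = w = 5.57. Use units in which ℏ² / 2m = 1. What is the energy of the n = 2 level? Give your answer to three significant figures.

E = 1.27

The infinite-well eigenfunctions ψ_n = √(2/w) sin(nπx/w) vanish at both walls, giving E_n = n²π²ℏ²/(2mw²).
E_2 = 2² × π² / (2 × 0.5 × 5.57²) = 1.272.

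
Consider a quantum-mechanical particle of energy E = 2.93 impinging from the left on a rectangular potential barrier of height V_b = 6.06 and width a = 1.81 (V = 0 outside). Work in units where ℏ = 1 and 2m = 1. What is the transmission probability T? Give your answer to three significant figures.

E < V_b: inside the barrier ψ ∝ e^{±κx} with κ = √(2m(V_b − E))/ℏ = 1.769.
κa = 3.202, sinh(κa) = 12.27.
Matching ψ, ψ′ at both faces gives T = [1 + V_b² sinh²(κa) / (4E(V_b − E))]⁻¹ = 1/151.8 = 0.00659.

T = 0.00659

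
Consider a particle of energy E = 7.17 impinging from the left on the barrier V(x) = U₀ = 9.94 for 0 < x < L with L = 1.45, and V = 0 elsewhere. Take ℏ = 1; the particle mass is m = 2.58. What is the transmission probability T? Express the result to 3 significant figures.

Since E < U₀ the interior solution is evanescent with decay constant κ = √(2m(U₀ − E))/ℏ = 3.781.
κL = 5.482, sinh(κL) = 120.2.
The exact tunnelling result is T⁻¹ = 1 + U₀² sinh²(κL) / [4E(U₀ − E)] = 17960, so T = 0.0000557.

T = 0.0000557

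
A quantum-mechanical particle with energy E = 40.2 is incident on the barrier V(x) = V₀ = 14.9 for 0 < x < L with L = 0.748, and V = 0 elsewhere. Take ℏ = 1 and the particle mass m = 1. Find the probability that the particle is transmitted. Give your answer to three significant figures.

E > V₀: inside the barrier k₂ = √(2m(E − V₀))/ℏ = 7.113, k₂L = 5.321.
T = [1 + V₀² sin²(k₂L) / (4E(E − V₀))]⁻¹ = 1/1.037 = 0.965.

T = 0.965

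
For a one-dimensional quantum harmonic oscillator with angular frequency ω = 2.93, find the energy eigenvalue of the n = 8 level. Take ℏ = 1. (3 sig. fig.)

The oscillator eigenvalues are E_n = ℏω(n + ½), so E_8 = 2.93 × 8.5 = 24.91.

E = 24.9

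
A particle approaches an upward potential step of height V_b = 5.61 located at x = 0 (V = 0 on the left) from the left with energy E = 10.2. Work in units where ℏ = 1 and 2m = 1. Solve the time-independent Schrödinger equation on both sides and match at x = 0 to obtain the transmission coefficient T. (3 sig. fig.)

T = 0.961

On each side the TISE gives plane waves with k = √(2m(E − V))/ℏ: k₁ = √(2·½·10.2) = 3.194, k₂ = √(2·½·4.59) = 2.142.
Matching ψ and ψ′ at x = 0 gives r = (k₁ − k₂)/(k₁ + k₂), so R = r² = 0.03882 and T = 1 − R = 0.9612.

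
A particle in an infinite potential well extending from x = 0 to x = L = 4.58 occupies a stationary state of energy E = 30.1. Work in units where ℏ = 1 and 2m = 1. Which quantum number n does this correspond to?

n = 8

For an infinite well E_n = n²π²ℏ²/(2mL²), so n = (L/πℏ)√(2mE).
n = (4.58/π) × √(2 × 0.5 × 30.1) = 7.998 → n = 8.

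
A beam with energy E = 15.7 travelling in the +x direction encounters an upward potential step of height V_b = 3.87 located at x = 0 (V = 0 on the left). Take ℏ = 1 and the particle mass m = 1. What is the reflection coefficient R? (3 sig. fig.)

The wavenumbers are k₁ = √(2mE)/ℏ = 5.604 on the left and k₂ = √(2m(E − V_b))/ℏ = 4.864 on the right.
Matching ψ and ψ′ at x = 0 gives r = (k₁ − k₂)/(k₁ + k₂), so R = r² = 0.004990 and T = 1 − R = 0.9950.

R = 0.00499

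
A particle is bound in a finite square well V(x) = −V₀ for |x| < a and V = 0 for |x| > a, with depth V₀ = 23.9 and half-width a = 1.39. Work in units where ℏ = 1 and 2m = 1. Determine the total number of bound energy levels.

N = 5

The dimensionless depth is z₀ = a√(2mV₀)/ℏ = 1.39 × √(23.90) = 6.795.
A new bound state (alternating even/odd) appears each time z₀ passes a multiple of π/2, so N = ⌊2z₀/π⌋ + 1 = ⌊4.326⌋ + 1 = 5.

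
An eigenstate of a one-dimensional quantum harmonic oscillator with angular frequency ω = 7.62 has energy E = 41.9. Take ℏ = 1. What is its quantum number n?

Invert E_n = (n + ½)ℏω: n = E/ℏω − ½ = 4.999, so n = 5.

n = 5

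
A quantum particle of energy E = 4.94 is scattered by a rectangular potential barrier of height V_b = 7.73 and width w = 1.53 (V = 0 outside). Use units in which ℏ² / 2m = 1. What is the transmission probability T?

E < V_b: inside the barrier ψ ∝ e^{±κx} with κ = √(2m(V_b − E))/ℏ = 1.670.
κw = 2.556, sinh(κw) = 6.401.
Matching ψ, ψ′ at both faces gives T = [1 + V_b² sinh²(κw) / (4E(V_b − E))]⁻¹ = 1/45.40 = 0.0220.

T = 0.0220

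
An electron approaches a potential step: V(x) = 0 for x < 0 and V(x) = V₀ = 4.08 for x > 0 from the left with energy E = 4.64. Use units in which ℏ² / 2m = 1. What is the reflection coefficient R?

R = 0.235

On each side the TISE gives plane waves with k = √(2m(E − V))/ℏ: k₁ = √(2·½·4.64) = 2.154, k₂ = √(2·½·0.56) = 0.7483.
Matching ψ and ψ′ at x = 0 gives r = (k₁ − k₂)/(k₁ + k₂), so R = r² = 0.2346 and T = 1 − R = 0.7654.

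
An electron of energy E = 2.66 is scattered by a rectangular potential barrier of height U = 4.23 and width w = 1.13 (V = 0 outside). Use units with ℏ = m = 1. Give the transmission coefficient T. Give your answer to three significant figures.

E < U: inside the barrier ψ ∝ e^{±κx} with κ = √(2m(U − E))/ℏ = 1.772.
κw = 2.002, sinh(κw) = 3.636.
Matching ψ, ψ′ at both faces gives T = [1 + U² sinh²(κw) / (4E(U − E))]⁻¹ = 1/15.16 = 0.0660.

T = 0.0660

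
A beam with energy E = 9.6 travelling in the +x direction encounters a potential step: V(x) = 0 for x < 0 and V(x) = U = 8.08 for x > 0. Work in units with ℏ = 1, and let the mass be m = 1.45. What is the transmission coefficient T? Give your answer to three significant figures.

On each side the TISE gives plane waves with k = √(2m(E − V))/ℏ: k₁ = √(2·1.45·9.6) = 5.276, k₂ = √(2·1.45·1.52) = 2.100.
Continuity of ψ and ψ′ at the step yields the reflection amplitude r = (k₁ − k₂)/(k₁ + k₂) = 0.4307; thus R = |r|² = 0.1855, T = 0.8145.

T = 0.814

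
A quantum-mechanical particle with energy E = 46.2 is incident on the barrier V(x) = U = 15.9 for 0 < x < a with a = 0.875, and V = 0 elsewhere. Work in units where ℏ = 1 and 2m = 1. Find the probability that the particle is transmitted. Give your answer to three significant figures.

T = 0.957

Above the barrier the interior wavenumber is k₂ = √(2m(E − U))/ℏ = 5.505, giving phase k₂a = 4.816.
T = [1 + U² sin²(k₂a) / (4E(E − U))]⁻¹ = 1/1.045 = 0.957.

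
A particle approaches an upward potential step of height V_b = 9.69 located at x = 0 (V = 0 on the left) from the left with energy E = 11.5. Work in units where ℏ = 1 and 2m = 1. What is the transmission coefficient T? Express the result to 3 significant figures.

T = 0.813

On each side the TISE gives plane waves with k = √(2m(E − V))/ℏ: k₁ = √(2·½·11.5) = 3.391, k₂ = √(2·½·1.81) = 1.345.
Continuity of ψ and ψ′ at the step yields the reflection amplitude r = (k₁ − k₂)/(k₁ + k₂) = 0.4319; thus R = |r|² = 0.1866, T = 0.8134.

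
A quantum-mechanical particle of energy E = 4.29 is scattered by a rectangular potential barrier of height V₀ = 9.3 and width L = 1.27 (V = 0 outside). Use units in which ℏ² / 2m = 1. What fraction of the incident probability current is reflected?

E < V₀: inside the barrier ψ ∝ e^{±κx} with κ = √(2m(V₀ − E))/ℏ = 2.238.
κL = 2.843, sinh(κL) = 8.551.
Matching ψ, ψ′ at both faces gives T = [1 + V₀² sinh²(κL) / (4E(V₀ − E))]⁻¹ = 1/74.57 = 0.0134.
R = 1 − T = 0.987.

R = 0.987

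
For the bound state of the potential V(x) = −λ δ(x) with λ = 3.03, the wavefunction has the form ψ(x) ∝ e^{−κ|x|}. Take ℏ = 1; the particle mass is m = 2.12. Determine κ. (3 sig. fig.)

Integrate −(ℏ²/2m)ψ'' − λδ(x)ψ = Eψ from −ε to +ε: the ψ'' term gives ψ'(0⁺) − ψ'(0⁻) and the δ term gives −(2mλ/ℏ²)ψ(0).
With ψ ∝ e^{−κ|x|} this yields −2κ = −2mλ/ℏ², so κ = mλ/ℏ² = 6.424.

κ = 6.42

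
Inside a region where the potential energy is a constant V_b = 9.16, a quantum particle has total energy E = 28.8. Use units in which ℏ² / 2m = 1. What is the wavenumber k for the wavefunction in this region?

With E > V_b the solution is oscillatory, ψ ∝ e^{±ikx} with k = √(2m(E − V_b))/ℏ.
k = √(2 × 0.5 × 19.64) = 4.432.

k = 4.43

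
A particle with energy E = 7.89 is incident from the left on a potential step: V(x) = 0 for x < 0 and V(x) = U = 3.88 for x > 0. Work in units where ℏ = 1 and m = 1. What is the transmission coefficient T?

The wavenumbers are k₁ = √(2mE)/ℏ = 3.972 on the left and k₂ = √(2m(E − U))/ℏ = 2.832 on the right.
Matching ψ and ψ′ at x = 0 gives r = (k₁ − k₂)/(k₁ + k₂), so R = r² = 0.02809 and T = 1 − R = 0.9719.

T = 0.972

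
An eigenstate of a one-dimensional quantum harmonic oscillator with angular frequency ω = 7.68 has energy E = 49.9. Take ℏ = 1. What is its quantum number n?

E_n = ℏω(n + ½) ⇒ n = E/(ℏω) − ½ = 49.9/7.68 − 0.5 = 5.997 → n = 6.

n = 6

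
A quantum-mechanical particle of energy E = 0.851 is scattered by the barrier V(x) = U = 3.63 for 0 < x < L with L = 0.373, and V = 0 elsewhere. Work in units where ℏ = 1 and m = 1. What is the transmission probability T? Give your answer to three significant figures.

E < U: inside the barrier ψ ∝ e^{±κx} with κ = √(2m(U − E))/ℏ = 2.358.
κL = 0.8794, sinh(κL) = 0.9972.
Matching ψ, ψ′ at both faces gives T = [1 + U² sinh²(κL) / (4E(U − E))]⁻¹ = 1/2.385 = 0.419.

T = 0.419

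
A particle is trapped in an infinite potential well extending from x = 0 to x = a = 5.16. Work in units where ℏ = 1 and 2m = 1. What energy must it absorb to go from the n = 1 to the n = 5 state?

E_n = n²π²ℏ²/(2ma²), so ΔE = (5² − 1²) π²ℏ²/(2ma²).
ΔE = 24 × π² / (2 × 0.5 × 5.16²) = 8.896.

ΔE = 8.90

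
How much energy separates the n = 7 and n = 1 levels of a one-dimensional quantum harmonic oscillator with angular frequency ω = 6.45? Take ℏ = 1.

ΔE = 38.7

E_n = ℏω(n + ½), so ΔE = (7 − 1) ℏω = 6 × 6.45 = 38.70.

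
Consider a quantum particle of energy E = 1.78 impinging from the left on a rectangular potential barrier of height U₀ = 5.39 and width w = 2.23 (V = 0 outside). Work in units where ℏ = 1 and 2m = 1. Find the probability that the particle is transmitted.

Since E < U₀ the interior solution is evanescent with decay constant κ = √(2m(U₀ − E))/ℏ = 1.900.
κw = 4.237, sinh(κw) = 34.59.
Matching ψ, ψ′ at both faces gives T = [1 + U₀² sinh²(κw) / (4E(U₀ − E))]⁻¹ = 1/1354 = 0.000739.

T = 0.000739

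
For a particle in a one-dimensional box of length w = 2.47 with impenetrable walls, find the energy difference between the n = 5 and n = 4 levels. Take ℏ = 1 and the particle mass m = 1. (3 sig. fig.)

ΔE = 7.28

E_n = n²π²ℏ²/(2mw²), so ΔE = (5² − 4²) π²ℏ²/(2mw²).
ΔE = 9 × π² / (2 × 1 × 2.47²) = 7.280.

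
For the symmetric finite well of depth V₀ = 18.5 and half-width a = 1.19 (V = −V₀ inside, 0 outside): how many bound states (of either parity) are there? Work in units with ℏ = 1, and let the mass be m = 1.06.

Define the well-strength parameter z₀ = (a/ℏ)√(2mV₀) = 1.19 × √(2·1.06·18.5) = 7.452.
A new bound state (alternating even/odd) appears each time z₀ passes a multiple of π/2, so N = ⌊2z₀/π⌋ + 1 = ⌊4.744⌋ + 1 = 5.

N = 5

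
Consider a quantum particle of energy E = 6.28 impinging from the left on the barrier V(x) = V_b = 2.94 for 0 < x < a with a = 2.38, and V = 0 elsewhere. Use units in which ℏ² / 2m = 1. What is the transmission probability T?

T = 0.917

Above the barrier the interior wavenumber is k₂ = √(2m(E − V_b))/ℏ = 1.828, giving phase k₂a = 4.350.
T = [1 + V_b² sin²(k₂a) / (4E(E − V_b))]⁻¹ = 1/1.090 = 0.917.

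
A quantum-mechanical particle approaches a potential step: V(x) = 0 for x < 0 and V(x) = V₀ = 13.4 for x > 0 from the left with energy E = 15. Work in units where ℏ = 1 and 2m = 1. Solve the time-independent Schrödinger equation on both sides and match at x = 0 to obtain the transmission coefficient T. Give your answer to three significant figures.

The wavenumbers are k₁ = √(2mE)/ℏ = 3.873 on the left and k₂ = √(2m(E − V₀))/ℏ = 1.265 on the right.
Continuity of ψ and ψ′ at the step yields the reflection amplitude r = (k₁ − k₂)/(k₁ + k₂) = 0.5076; thus R = |r|² = 0.2577, T = 0.7423.

T = 0.742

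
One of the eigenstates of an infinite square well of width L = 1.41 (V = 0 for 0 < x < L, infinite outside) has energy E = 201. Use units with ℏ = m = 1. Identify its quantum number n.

For an infinite well E_n = n²π²ℏ²/(2mL²), so n = (L/πℏ)√(2mE).
n = (1.41/π) × √(2 × 1 × 201) = 8.999 → n = 9.

n = 9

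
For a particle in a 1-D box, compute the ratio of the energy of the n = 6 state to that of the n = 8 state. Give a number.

E_n = n²π²ℏ²/(2mL²) so the ratio is n₂²/n₁² = 36/64 = 0.5625.

0.5625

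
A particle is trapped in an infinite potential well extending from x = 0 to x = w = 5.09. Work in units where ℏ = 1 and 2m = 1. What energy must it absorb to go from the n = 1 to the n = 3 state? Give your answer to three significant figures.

E_n = n²π²ℏ²/(2mw²), so ΔE = (3² − 1²) π²ℏ²/(2mw²).
ΔE = 8 × π² / (2 × 0.5 × 5.09²) = 3.048.

ΔE = 3.05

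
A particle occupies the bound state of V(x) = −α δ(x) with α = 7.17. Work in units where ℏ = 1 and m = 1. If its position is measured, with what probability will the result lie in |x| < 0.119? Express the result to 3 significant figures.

P = 0.818

The normalised bound state is ψ = √κ e^{−κ|x|} with κ = mα/ℏ² = 7.170.
P(|x| < d) = ∫_{−d}^{d} κ e^{−2κ|x|} dx = 1 − e^{−2κd} = 1 − e^{−1.706} = 0.8185.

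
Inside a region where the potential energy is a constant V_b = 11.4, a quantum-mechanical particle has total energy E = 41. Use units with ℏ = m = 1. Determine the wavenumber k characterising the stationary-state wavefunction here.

With E > V_b the solution is oscillatory, ψ ∝ e^{±ikx} with k = √(2m(E − V_b))/ℏ.
k = √(2 × 1 × 29.6) = 7.694.

k = 7.69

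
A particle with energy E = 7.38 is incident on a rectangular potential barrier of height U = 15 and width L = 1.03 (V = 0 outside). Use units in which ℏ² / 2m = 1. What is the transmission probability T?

E < U: inside the barrier ψ ∝ e^{±κx} with κ = √(2m(U − E))/ℏ = 2.760.
κL = 2.843, sinh(κL) = 8.557.
The exact tunnelling result is T⁻¹ = 1 + U² sinh²(κL) / [4E(U − E)] = 74.23, so T = 0.0135.

T = 0.0135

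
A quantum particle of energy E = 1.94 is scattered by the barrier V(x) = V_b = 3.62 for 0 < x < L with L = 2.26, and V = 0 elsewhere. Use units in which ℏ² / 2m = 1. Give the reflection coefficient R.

E < V_b: inside the barrier ψ ∝ e^{±κx} with κ = √(2m(V_b − E))/ℏ = 1.296.
κL = 2.929, sinh(κL) = 9.330.
Matching ψ, ψ′ at both faces gives T = [1 + V_b² sinh²(κL) / (4E(V_b − E))]⁻¹ = 1/88.51 = 0.0113.
R = 1 − T = 0.989.

R = 0.989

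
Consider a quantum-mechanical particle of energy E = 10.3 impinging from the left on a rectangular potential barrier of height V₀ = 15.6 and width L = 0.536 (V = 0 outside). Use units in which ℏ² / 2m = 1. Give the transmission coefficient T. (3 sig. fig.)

T = 0.266

Since E < V₀ the interior solution is evanescent with decay constant κ = √(2m(V₀ − E))/ℏ = 2.302.
κL = 1.234, sinh(κL) = 1.572.
Matching ψ, ψ′ at both faces gives T = [1 + V₀² sinh²(κL) / (4E(V₀ − E))]⁻¹ = 1/3.754 = 0.266.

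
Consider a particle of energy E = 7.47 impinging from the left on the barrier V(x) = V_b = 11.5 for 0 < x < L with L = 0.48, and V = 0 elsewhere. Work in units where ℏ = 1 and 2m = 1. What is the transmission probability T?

T = 0.421

E < V_b: inside the barrier ψ ∝ e^{±κx} with κ = √(2m(V_b − E))/ℏ = 2.007.
κL = 0.9636, sinh(κL) = 1.120.
Matching ψ, ψ′ at both faces gives T = [1 + V_b² sinh²(κL) / (4E(V_b − E))]⁻¹ = 1/2.377 = 0.421.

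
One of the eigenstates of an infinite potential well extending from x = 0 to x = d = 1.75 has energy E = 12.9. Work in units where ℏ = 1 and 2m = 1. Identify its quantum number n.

n = 2

From E_n = n²π²ℏ²/(2md²) invert to n = √(2md²E)/(πℏ).
n = (1.75/π) × √(2 × 0.5 × 12.9) = 2.001 → n = 2.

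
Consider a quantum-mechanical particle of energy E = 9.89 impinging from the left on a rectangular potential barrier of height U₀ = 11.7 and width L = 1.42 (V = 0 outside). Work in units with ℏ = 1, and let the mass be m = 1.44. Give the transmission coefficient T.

T = 0.00320

E < U₀: inside the barrier ψ ∝ e^{±κx} with κ = √(2m(U₀ − E))/ℏ = 2.283.
κL = 3.242, sinh(κL) = 12.77.
The exact tunnelling result is T⁻¹ = 1 + U₀² sinh²(κL) / [4E(U₀ − E)] = 313.0, so T = 0.00320.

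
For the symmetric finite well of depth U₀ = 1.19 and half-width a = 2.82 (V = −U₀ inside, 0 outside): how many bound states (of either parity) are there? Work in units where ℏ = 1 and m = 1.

N = 3

Define the well-strength parameter z₀ = (a/ℏ)√(2mU₀) = 2.82 × √(2·1·1.19) = 4.350.
A new bound state (alternating even/odd) appears each time z₀ passes a multiple of π/2, so N = ⌊2z₀/π⌋ + 1 = ⌊2.770⌋ + 1 = 3.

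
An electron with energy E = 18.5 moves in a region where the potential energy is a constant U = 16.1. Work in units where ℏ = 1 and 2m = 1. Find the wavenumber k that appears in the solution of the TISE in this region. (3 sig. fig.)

k = 1.55

With E > U the solution is oscillatory, ψ ∝ e^{±ikx} with k = √(2m(E − U))/ℏ.
k = √(2 × 0.5 × 2.4) = 1.549.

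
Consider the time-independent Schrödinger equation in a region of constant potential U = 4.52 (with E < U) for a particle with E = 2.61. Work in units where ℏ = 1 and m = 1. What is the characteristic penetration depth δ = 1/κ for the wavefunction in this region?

δ = 0.512

Since E < U the TISE in this region is ψ'' = κ²ψ with κ = √(2m(U − E))/ℏ.
κ = √(2 × 1 × 1.91) = 1.954. The penetration depth is δ = 1/κ = 0.512.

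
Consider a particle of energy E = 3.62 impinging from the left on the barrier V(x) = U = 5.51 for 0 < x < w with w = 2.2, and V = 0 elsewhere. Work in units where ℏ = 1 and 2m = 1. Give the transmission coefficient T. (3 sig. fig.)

T = 0.00848

Since E < U the interior solution is evanescent with decay constant κ = √(2m(U − E))/ℏ = 1.375.
κw = 3.024, sinh(κw) = 10.27.
Matching ψ, ψ′ at both faces gives T = [1 + U² sinh²(κw) / (4E(U − E))]⁻¹ = 1/118.0 = 0.00848.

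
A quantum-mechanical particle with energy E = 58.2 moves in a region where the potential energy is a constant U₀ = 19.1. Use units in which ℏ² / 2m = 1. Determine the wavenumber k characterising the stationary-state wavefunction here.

k = 6.25

With E > U₀ the solution is oscillatory, ψ ∝ e^{±ikx} with k = √(2m(E − U₀))/ℏ.
k = √(2 × 0.5 × 39.1) = 6.253.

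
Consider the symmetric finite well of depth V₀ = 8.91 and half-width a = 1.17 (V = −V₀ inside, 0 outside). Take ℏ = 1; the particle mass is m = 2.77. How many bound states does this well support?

The dimensionless depth is z₀ = a√(2mV₀)/ℏ = 1.17 × √(49.36) = 8.220.
A new bound state (alternating even/odd) appears each time z₀ passes a multiple of π/2, so N = ⌊2z₀/π⌋ + 1 = ⌊5.233⌋ + 1 = 6.

N = 6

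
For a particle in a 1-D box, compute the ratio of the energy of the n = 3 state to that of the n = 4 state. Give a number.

E_n = n²π²ℏ²/(2mL²) so the ratio is n₂²/n₁² = 9/16 = 0.5625.

0.5625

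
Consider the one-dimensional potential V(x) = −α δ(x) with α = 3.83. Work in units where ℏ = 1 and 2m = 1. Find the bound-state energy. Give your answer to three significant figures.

E = -3.67

The bound state is ψ(x) = √κ e^{−κ|x|}. The derivative jump ψ'(0⁺) − ψ'(0⁻) = −(2mα/ℏ²)ψ(0) fixes κ = mα/ℏ² = 1.915.
Then E = −ℏ²κ²/(2m) = −mα²/(2ℏ²) = -3.667.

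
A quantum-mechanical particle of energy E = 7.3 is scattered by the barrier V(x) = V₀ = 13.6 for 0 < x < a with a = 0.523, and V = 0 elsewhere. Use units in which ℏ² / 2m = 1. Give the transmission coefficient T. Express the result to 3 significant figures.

T = 0.251

Since E < V₀ the interior solution is evanescent with decay constant κ = √(2m(V₀ − E))/ℏ = 2.510.
κa = 1.313, sinh(κa) = 1.724.
The exact tunnelling result is T⁻¹ = 1 + V₀² sinh²(κa) / [4E(V₀ − E)] = 3.987, so T = 0.251.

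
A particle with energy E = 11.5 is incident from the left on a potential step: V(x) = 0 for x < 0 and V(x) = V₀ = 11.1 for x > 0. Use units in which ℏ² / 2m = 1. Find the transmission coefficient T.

T = 0.530

On each side the TISE gives plane waves with k = √(2m(E − V))/ℏ: k₁ = √(2·½·11.5) = 3.391, k₂ = √(2·½·0.4) = 0.6325.
Matching ψ and ψ′ at x = 0 gives r = (k₁ − k₂)/(k₁ + k₂), so R = r² = 0.4701 and T = 1 − R = 0.5299.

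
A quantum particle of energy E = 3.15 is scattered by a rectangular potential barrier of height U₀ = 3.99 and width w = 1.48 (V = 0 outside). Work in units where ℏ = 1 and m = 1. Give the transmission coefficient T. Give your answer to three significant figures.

Since E < U₀ the interior solution is evanescent with decay constant κ = √(2m(U₀ − E))/ℏ = 1.296.
κw = 1.918, sinh(κw) = 3.331.
Matching ψ, ψ′ at both faces gives T = [1 + U₀² sinh²(κw) / (4E(U₀ − E))]⁻¹ = 1/17.69 = 0.0565.

T = 0.0565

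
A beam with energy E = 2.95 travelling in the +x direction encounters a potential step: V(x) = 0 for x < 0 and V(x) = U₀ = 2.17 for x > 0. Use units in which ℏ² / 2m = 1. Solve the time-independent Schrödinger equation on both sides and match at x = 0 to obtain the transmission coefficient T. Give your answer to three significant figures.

T = 0.897

On each side the TISE gives plane waves with k = √(2m(E − V))/ℏ: k₁ = √(2·½·2.95) = 1.718, k₂ = √(2·½·0.78) = 0.8832.
Continuity of ψ and ψ′ at the step yields the reflection amplitude r = (k₁ − k₂)/(k₁ + k₂) = 0.3208; thus R = |r|² = 0.1029, T = 0.8971.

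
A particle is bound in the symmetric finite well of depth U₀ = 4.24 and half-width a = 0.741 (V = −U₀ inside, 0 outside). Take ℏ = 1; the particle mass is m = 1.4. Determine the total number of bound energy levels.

Define the well-strength parameter z₀ = (a/ℏ)√(2mU₀) = 0.741 × √(2·1.4·4.24) = 2.553.
A new bound state (alternating even/odd) appears each time z₀ passes a multiple of π/2, so N = ⌊2z₀/π⌋ + 1 = ⌊1.625⌋ + 1 = 2.

N = 2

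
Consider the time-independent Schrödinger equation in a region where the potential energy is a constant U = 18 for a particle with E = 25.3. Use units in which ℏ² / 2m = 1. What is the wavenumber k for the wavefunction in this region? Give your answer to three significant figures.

k = 2.70

With E > U the solution is oscillatory, ψ ∝ e^{±ikx} with k = √(2m(E − U))/ℏ.
k = √(2 × 0.5 × 7.3) = 2.702.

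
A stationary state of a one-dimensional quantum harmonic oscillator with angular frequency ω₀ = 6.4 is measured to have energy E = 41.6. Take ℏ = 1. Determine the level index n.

Invert E_n = (n + ½)ℏω₀: n = E/ℏω₀ − ½ = 6.000, so n = 6.

n = 6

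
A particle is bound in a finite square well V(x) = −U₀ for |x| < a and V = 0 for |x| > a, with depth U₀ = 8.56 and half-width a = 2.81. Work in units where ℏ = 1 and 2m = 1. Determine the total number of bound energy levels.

Define the well-strength parameter z₀ = (a/ℏ)√(2mU₀) = 2.81 × √(2·0.5·8.56) = 8.221.
A new bound state (alternating even/odd) appears each time z₀ passes a multiple of π/2, so N = ⌊2z₀/π⌋ + 1 = ⌊5.234⌋ + 1 = 6.

N = 6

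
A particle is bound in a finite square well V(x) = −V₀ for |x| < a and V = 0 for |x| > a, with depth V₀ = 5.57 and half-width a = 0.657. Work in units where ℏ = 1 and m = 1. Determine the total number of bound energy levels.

N = 2

Define the well-strength parameter z₀ = (a/ℏ)√(2mV₀) = 0.657 × √(2·1·5.57) = 2.193.
A new bound state (alternating even/odd) appears each time z₀ passes a multiple of π/2, so N = ⌊2z₀/π⌋ + 1 = ⌊1.396⌋ + 1 = 2.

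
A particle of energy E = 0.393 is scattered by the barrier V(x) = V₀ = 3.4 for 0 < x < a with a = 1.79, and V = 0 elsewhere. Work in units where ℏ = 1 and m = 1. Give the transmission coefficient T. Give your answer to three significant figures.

T = 0.000252

Since E < V₀ the interior solution is evanescent with decay constant κ = √(2m(V₀ − E))/ℏ = 2.452.
κa = 4.390, sinh(κa) = 40.30.
Matching ψ, ψ′ at both faces gives T = [1 + V₀² sinh²(κa) / (4E(V₀ − E))]⁻¹ = 1/3973 = 0.000252.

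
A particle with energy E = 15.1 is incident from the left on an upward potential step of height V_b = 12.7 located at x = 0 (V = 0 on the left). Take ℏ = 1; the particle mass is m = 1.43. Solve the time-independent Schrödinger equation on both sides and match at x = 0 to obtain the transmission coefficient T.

On each side the TISE gives plane waves with k = √(2m(E − V))/ℏ: k₁ = √(2·1.43·15.1) = 6.572, k₂ = √(2·1.43·2.4) = 2.620.
Continuity of ψ and ψ′ at the step yields the reflection amplitude r = (k₁ − k₂)/(k₁ + k₂) = 0.4299; thus R = |r|² = 0.1848, T = 0.8152.

T = 0.815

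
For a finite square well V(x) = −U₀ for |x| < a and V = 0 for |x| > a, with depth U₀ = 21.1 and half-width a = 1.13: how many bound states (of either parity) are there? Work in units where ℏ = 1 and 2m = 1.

N = 4

Define the well-strength parameter z₀ = (a/ℏ)√(2mU₀) = 1.13 × √(2·0.5·21.1) = 5.191.
A new bound state (alternating even/odd) appears each time z₀ passes a multiple of π/2, so N = ⌊2z₀/π⌋ + 1 = ⌊3.304⌋ + 1 = 4.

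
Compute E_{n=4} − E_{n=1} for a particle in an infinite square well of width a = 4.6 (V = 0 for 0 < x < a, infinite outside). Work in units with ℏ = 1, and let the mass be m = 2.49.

E_n = n²π²ℏ²/(2ma²), so ΔE = (4² − 1²) π²ℏ²/(2ma²).
ΔE = 15 × π² / (2 × 2.49 × 4.6²) = 1.405.

ΔE = 1.40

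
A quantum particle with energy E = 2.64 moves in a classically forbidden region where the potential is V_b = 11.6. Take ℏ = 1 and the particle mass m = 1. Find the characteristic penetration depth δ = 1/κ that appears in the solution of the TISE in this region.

δ = 0.236

Since E < V_b the TISE in this region is ψ'' = κ²ψ with κ = √(2m(V_b − E))/ℏ.
κ = √(2 × 1 × 8.96) = 4.233. The penetration depth is δ = 1/κ = 0.236.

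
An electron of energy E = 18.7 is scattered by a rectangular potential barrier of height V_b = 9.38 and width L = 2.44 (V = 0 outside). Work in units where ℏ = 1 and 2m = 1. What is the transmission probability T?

E > V_b: inside the barrier k₂ = √(2m(E − V_b))/ℏ = 3.053, k₂L = 7.449.
Matching at both interfaces gives T⁻¹ = 1 + V_b² sin²(k₂L) / [4E(E − V_b)] = 1.107, hence T = 0.904.

T = 0.904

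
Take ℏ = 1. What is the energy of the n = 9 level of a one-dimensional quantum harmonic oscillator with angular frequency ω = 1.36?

E = 12.9

The oscillator eigenvalues are E_n = ℏω(n + ½), so E_9 = 1.36 × 9.5 = 12.92.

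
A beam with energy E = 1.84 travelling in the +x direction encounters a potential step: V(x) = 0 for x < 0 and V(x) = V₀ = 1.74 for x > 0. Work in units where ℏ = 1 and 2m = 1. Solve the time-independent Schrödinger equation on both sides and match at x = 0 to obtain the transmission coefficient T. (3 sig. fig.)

T = 0.613

On each side the TISE gives plane waves with k = √(2m(E − V))/ℏ: k₁ = √(2·½·1.84) = 1.356, k₂ = √(2·½·0.1) = 0.3162.
Continuity of ψ and ψ′ at the step yields the reflection amplitude r = (k₁ − k₂)/(k₁ + k₂) = 0.6219; thus R = |r|² = 0.3868, T = 0.6132.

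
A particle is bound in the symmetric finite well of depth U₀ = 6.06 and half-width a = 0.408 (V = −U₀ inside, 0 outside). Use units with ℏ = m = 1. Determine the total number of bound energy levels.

Define the well-strength parameter z₀ = (a/ℏ)√(2mU₀) = 0.408 × √(2·1·6.06) = 1.420.
The even/odd transcendental equations gain one root per π/2 in z₀, giving N = 1 + ⌊2z₀/π⌋ = 1 + ⌊0.9043⌋ = 1.

N = 1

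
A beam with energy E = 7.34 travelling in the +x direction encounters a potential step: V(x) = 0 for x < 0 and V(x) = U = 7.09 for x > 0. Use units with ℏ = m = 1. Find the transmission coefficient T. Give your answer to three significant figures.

The wavenumbers are k₁ = √(2mE)/ℏ = 3.831 on the left and k₂ = √(2m(E − U))/ℏ = 0.7071 on the right.
Continuity of ψ and ψ′ at the step yields the reflection amplitude r = (k₁ − k₂)/(k₁ + k₂) = 0.6884; thus R = |r|² = 0.4739, T = 0.5261.

T = 0.526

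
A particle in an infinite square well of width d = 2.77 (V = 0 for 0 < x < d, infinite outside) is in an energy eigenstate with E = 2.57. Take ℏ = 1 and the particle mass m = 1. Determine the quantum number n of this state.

For an infinite well E_n = n²π²ℏ²/(2md²), so n = (d/πℏ)√(2mE).
n = (2.77/π) × √(2 × 1 × 2.57) = 1.999 → n = 2.

n = 2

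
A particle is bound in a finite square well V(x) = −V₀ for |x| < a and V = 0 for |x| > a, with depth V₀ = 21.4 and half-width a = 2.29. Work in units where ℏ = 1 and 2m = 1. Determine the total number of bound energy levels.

Define the well-strength parameter z₀ = (a/ℏ)√(2mV₀) = 2.29 × √(2·0.5·21.4) = 10.59.
A new bound state (alternating even/odd) appears each time z₀ passes a multiple of π/2, so N = ⌊2z₀/π⌋ + 1 = ⌊6.744⌋ + 1 = 7.

N = 7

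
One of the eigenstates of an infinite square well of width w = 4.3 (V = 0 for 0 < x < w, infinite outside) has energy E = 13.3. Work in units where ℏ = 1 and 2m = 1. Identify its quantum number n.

From E_n = n²π²ℏ²/(2mw²) invert to n = √(2mw²E)/(πℏ).
n = (4.3/π) × √(2 × 0.5 × 13.3) = 4.992 → n = 5.

n = 5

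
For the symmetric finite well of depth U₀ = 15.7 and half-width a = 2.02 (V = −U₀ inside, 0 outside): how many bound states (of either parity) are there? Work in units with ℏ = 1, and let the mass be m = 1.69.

N = 10

Define the well-strength parameter z₀ = (a/ℏ)√(2mU₀) = 2.02 × √(2·1.69·15.7) = 14.71.
A new bound state (alternating even/odd) appears each time z₀ passes a multiple of π/2, so N = ⌊2z₀/π⌋ + 1 = ⌊9.368⌋ + 1 = 10.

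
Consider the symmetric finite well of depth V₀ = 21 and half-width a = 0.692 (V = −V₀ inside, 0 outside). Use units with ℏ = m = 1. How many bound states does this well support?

N = 3

The dimensionless depth is z₀ = a√(2mV₀)/ℏ = 0.692 × √(42.00) = 4.485.
A new bound state (alternating even/odd) appears each time z₀ passes a multiple of π/2, so N = ⌊2z₀/π⌋ + 1 = ⌊2.855⌋ + 1 = 3.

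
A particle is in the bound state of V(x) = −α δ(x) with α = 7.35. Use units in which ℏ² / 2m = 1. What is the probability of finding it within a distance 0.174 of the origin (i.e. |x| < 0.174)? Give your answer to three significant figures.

P = 0.722

The normalised bound state is ψ = √κ e^{−κ|x|} with κ = mα/ℏ² = 3.675.
P(|x| < d) = ∫_{−d}^{d} κ e^{−2κ|x|} dx = 1 − e^{−2κd} = 1 − e^{−1.279} = 0.7217.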